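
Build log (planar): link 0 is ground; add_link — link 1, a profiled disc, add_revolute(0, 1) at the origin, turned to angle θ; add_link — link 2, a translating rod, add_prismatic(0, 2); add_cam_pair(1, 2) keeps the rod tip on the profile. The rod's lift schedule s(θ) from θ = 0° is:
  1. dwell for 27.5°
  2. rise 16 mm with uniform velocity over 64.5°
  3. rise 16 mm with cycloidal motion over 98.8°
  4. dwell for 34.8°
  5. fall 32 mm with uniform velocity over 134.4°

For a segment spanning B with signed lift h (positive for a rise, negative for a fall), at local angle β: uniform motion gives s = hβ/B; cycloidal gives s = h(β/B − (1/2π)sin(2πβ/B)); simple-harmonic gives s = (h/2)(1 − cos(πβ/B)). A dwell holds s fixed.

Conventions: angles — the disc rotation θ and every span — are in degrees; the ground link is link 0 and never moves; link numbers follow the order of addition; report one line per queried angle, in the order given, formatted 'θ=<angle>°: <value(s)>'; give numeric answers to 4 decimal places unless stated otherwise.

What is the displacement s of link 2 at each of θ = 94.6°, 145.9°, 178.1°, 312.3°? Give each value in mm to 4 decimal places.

seg 1 [0°–27.5°] dwell: s stays 0.0000
seg 2 [27.5°–92°] uniform, h=16: full span → s += 16 → s = 16.0000
seg 3 [92°–190.8°] cycloidal, h=16: θ=94.6° here. β=2.6, B=98.8. 16·(0.0263 − sin(2π·0.0263)/(2π)) = 0.0019 → s = 16.0019
seg 3 [92°–190.8°] cycloidal, h=16: θ=145.9° here. β=53.9, B=98.8. 16·(0.5455 − sin(2π·0.5455)/(2π)) = 9.4476 → s = 25.4476
seg 3 [92°–190.8°] cycloidal, h=16: θ=178.1° here. β=86.1, B=98.8. 16·(0.8715 − sin(2π·0.8715)/(2π)) = 15.7836 → s = 31.7836
seg 3 [92°–190.8°] cycloidal, h=16: full span → s += 16 → s = 32.0000
seg 4 [190.8°–225.6°] dwell: s stays 32.0000
seg 5 [225.6°–360°] uniform, h=-32: θ=312.3° here. β=86.7, B=134.4. -32·86.7/134.4 = -20.6429 → s = 11.3571

θ=94.6°: 16.0019
θ=145.9°: 25.4476
θ=178.1°: 31.7836
θ=312.3°: 11.3571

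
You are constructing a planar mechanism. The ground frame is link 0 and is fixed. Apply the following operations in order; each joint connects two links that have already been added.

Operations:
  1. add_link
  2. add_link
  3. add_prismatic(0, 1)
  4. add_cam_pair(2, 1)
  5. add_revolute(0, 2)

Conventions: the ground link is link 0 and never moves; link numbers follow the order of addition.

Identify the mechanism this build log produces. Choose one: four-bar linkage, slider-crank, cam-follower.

links: 3 (incl. ground); joints: 1 revolute, 1 prismatic, 1 higher (cam) pair, forming one closed loop
3 links, revolute + prismatic + higher pair in one loop → cam-follower

cam-follower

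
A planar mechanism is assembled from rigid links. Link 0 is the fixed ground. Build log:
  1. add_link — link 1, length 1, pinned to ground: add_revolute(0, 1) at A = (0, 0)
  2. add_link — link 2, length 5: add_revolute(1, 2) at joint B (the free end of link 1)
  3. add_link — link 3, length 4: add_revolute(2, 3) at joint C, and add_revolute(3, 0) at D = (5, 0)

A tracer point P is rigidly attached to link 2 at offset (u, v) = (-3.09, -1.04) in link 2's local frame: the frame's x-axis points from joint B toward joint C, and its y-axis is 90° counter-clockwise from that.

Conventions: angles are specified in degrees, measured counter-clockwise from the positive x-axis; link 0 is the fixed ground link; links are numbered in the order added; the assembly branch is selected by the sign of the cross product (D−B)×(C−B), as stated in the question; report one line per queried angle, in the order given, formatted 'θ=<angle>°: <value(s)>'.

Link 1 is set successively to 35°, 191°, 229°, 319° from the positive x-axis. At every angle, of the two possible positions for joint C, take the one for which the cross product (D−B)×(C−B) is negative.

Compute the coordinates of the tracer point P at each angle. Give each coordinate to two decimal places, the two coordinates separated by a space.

A=(0,0), D=(5.00,0)
θ=35°: B = A + 1.00·(cos35°, sin35°) = (0.8192, 0.5736)
θ=35°: |BD| = 4.2200
θ=35°: circle(B,5.00) ∩ circle(D,4.00): a=3.1764, h=3.8614
θ=35°:   candidates: C₊=(4.4909,3.9675) cross=16.295; C₋=(3.4412,-3.6838) cross=-16.295
θ=35°:   branch - wants cross < 0 → take C=(3.4412,-3.6838) (cross=-16.295)
θ=35°: ex = (C−B)/|BC| = (0.5244,-0.8515); ey = (0.8515,0.5244)
θ=35°: P = B + -3.09·ex + -1.04·ey = (-1.6868,2.6592)
θ=191°: B = A + 1.00·(cos191°, sin191°) = (-0.9816, -0.1908)
θ=191°: |BD| = 5.9847
θ=191°: circle(B,5.00) ∩ circle(D,4.00): a=3.7443, h=3.3137
θ=191°:   candidates: C₊=(2.6551,3.2406) cross=19.831; C₋=(2.8664,-3.3834) cross=-19.831
θ=191°:   branch - wants cross < 0 → take C=(2.8664,-3.3834) (cross=-19.831)
θ=191°: ex = (C−B)/|BC| = (0.7696,-0.6385); ey = (0.6385,0.7696)
θ=191°: P = B + -3.09·ex + -1.04·ey = (-4.0238,0.9819)
θ=229°: B = A + 1.00·(cos229°, sin229°) = (-0.6561, -0.7547)
θ=229°: |BD| = 5.7062
θ=229°: circle(B,5.00) ∩ circle(D,4.00): a=3.6417, h=3.4261
θ=229°:   candidates: C₊=(2.5005,3.1229) cross=19.550; C₋=(3.4068,-3.6690) cross=-19.550
θ=229°:   branch - wants cross < 0 → take C=(3.4068,-3.6690) (cross=-19.550)
θ=229°: ex = (C−B)/|BC| = (0.8126,-0.5829); ey = (0.5829,0.8126)
θ=229°: P = B + -3.09·ex + -1.04·ey = (-3.7731,0.2013)
θ=319°: B = A + 1.00·(cos319°, sin319°) = (0.7547, -0.6561)
θ=319°: |BD| = 4.2957
θ=319°: circle(B,5.00) ∩ circle(D,4.00): a=3.1954, h=3.8457
θ=319°:   candidates: C₊=(3.3253,3.6325) cross=16.520; C₋=(4.5000,-3.9686) cross=-16.520
θ=319°:   branch - wants cross < 0 → take C=(4.5000,-3.9686) (cross=-16.520)
θ=319°: ex = (C−B)/|BC| = (0.7491,-0.6625); ey = (0.6625,0.7491)
θ=319°: P = B + -3.09·ex + -1.04·ey = (-2.2489,0.6121)

θ=35°: -1.69 2.66
θ=191°: -4.02 0.98
θ=229°: -3.77 0.20
θ=319°: -2.25 0.61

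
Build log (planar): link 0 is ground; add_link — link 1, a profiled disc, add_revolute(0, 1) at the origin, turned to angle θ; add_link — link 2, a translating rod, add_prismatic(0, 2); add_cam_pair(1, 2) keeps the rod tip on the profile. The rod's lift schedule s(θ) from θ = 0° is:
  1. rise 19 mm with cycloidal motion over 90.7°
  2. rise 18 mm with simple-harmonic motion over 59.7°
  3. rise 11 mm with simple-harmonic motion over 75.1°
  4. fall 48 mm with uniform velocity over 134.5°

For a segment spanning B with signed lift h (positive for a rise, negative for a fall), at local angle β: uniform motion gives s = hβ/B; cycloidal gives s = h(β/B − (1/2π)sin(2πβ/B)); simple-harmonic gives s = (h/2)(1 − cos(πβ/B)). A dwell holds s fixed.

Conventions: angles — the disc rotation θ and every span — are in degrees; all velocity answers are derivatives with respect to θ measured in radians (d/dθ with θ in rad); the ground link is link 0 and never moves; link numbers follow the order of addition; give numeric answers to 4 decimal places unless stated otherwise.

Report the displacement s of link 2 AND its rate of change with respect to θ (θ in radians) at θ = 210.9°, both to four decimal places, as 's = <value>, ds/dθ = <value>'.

seg 1 [0°–90.7°] cycloidal, h=19: full span → s += 19 → s = 19.0000
seg 2 [90.7°–150.4°] simple-harmonic, h=18: full span → s += 18 → s = 37.0000
seg 3 [150.4°–225.5°] simple-harmonic, h=11: θ=210.9° here. β=60.5, B=75.1. 11/2·(1 − cos(π·0.8056)) = 10.0057 → s = 47.0057
velocity in seg [150.4°–225.5°] (simple-harmonic), θ in radians: β = 60.5° = 1.0559 rad, B = 75.1° = 1.3107 rad; ds/dθ = (πh/(2B)) sin(πβ/B) = (π·11/(2·1.3107)) sin(π·0.8056) = 7.559873 mm/rad

s = 47.0057, ds/dθ = 7.5599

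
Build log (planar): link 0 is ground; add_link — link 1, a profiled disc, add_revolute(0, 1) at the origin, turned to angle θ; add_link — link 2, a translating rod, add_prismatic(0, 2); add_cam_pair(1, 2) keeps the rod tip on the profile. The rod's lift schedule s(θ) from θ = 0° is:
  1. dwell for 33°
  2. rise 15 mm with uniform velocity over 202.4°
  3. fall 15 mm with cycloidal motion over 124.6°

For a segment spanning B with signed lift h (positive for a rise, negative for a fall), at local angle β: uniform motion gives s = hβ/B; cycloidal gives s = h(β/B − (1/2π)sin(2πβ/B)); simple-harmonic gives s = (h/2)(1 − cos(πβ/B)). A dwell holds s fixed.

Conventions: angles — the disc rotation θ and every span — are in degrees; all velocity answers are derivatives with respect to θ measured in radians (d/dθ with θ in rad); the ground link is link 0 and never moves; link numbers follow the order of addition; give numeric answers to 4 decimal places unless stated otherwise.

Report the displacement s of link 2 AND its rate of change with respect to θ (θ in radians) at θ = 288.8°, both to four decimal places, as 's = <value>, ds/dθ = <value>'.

seg 1 [0°–33°] dwell: s stays 0.0000
seg 2 [33°–235.4°] uniform, h=15: full span → s += 15 → s = 15.0000
seg 3 [235.4°–360°] cycloidal, h=-15: θ=288.8° here. β=53.4, B=124.6. -15·(0.4286 − sin(2π·0.4286)/(2π)) = -5.3928 → s = 9.6072
velocity in seg [235.4°–360°] (cycloidal), θ in radians: β = 53.4° = 0.9320 rad, B = 124.6° = 2.1747 rad; ds/dθ = (h/B)(1 − cos(2πβ/B)) = ((-15)/2.1747)(1 − cos(2π·0.4286)) = -13.112058 mm/rad

s = 9.6072, ds/dθ = -13.1121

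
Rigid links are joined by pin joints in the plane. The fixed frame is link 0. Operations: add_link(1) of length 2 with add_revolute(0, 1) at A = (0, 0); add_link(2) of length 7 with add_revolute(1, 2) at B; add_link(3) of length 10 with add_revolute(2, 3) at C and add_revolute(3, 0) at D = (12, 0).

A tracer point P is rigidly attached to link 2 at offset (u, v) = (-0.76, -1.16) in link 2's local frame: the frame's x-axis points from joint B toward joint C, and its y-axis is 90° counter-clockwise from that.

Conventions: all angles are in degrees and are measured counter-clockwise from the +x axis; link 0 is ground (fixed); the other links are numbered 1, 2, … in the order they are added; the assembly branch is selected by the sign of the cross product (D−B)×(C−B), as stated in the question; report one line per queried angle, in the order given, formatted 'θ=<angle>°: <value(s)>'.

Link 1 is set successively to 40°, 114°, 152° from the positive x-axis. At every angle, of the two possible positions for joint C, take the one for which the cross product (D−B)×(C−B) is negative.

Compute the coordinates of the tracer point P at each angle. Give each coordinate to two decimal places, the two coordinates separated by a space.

A=(0,0), D=(12.00,0)
θ=40°: B = A + 2.00·(cos40°, sin40°) = (1.5321, 1.2856)
θ=40°: |BD| = 10.5466
θ=40°: circle(B,7.00) ∩ circle(D,10.00): a=2.8554, h=6.3911
θ=40°:   candidates: C₊=(5.1453,7.2810) cross=67.404; C₋=(3.5872,-5.4060) cross=-67.404
θ=40°:   branch - wants cross < 0 → take C=(3.5872,-5.4060) (cross=-67.404)
θ=40°: ex = (C−B)/|BC| = (0.2936,-0.9559); ey = (0.9559,0.2936)
θ=40°: P = B + -0.76·ex + -1.16·ey = (0.2001,1.6715)
θ=114°: B = A + 2.00·(cos114°, sin114°) = (-0.8135, 1.8271)
θ=114°: |BD| = 12.9431
θ=114°: circle(B,7.00) ∩ circle(D,10.00): a=4.5014, h=5.3607
θ=114°:   candidates: C₊=(4.3996,6.4987) cross=69.385; C₋=(2.8861,-4.1154) cross=-69.385
θ=114°:   branch - wants cross < 0 → take C=(2.8861,-4.1154) (cross=-69.385)
θ=114°: ex = (C−B)/|BC| = (0.5285,-0.8489); ey = (0.8489,0.5285)
θ=114°: P = B + -0.76·ex + -1.16·ey = (-2.1999,1.8592)
θ=152°: B = A + 2.00·(cos152°, sin152°) = (-1.7659, 0.9389)
θ=152°: |BD| = 13.7979
θ=152°: circle(B,7.00) ∩ circle(D,10.00): a=5.0508, h=4.8466
θ=152°:   candidates: C₊=(3.6030,5.4306) cross=66.872; C₋=(2.9434,-4.2401) cross=-66.872
θ=152°:   branch - wants cross < 0 → take C=(2.9434,-4.2401) (cross=-66.872)
θ=152°: ex = (C−B)/|BC| = (0.6728,-0.7399); ey = (0.7399,0.6728)
θ=152°: P = B + -0.76·ex + -1.16·ey = (-3.1354,0.7208)

θ=40°: 0.20 1.67
θ=114°: -2.20 1.86
θ=152°: -3.14 0.72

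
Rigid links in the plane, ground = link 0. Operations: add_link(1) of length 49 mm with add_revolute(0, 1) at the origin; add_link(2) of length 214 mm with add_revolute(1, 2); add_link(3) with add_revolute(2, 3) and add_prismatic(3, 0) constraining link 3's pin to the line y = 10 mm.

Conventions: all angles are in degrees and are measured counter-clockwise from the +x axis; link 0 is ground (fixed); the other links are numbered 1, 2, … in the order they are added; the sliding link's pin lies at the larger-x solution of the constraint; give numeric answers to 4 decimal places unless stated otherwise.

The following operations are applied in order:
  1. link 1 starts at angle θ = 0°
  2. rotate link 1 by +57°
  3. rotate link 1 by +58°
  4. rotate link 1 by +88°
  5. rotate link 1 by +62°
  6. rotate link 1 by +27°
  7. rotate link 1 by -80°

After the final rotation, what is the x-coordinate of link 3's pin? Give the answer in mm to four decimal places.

geometry: r = 49 mm, L = 214 mm, e = 10 mm; θ starts at 0°
rotate link 1 by +57°: θ ← 0° +57° = 57°
rotate link 1 by +58°: θ ← 57° +58° = 115°
rotate link 1 by +88°: θ ← 115° +88° = 203°
rotate link 1 by +62°: θ ← 203° +62° = 265°
rotate link 1 by +27°: θ ← 265° +27° = 292°
rotate link 1 by -80°: θ ← 292° -80° = 212°
crank pin P = (r cos θ, r sin θ) = (-41.554357, -25.966044)
h = r sin θ − e = -25.966044 − 10 = -35.966044
x = r cos θ + √(L² − h²) = -41.554357 + 210.956023 = 169.401666

169.4017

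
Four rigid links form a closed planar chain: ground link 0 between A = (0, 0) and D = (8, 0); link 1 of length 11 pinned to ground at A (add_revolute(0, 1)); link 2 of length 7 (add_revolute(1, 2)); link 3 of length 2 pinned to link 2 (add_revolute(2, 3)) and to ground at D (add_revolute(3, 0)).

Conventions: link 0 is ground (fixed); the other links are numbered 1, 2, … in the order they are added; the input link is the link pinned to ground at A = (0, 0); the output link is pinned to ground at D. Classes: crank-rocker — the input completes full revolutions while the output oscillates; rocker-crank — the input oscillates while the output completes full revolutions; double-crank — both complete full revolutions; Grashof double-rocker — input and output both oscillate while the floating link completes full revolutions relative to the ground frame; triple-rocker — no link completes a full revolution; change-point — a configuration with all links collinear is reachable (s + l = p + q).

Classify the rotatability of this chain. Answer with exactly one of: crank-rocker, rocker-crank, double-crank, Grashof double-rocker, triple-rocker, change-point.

lengths: ground=8, input=11, coupler=7, output=2
sorted: s=2 (shortest), l=11 (longest), p+q=15
s + l = 13 vs p + q = 15
s + l < p + q (Grashof) with shortest = output link → rocker-crank

rocker-crank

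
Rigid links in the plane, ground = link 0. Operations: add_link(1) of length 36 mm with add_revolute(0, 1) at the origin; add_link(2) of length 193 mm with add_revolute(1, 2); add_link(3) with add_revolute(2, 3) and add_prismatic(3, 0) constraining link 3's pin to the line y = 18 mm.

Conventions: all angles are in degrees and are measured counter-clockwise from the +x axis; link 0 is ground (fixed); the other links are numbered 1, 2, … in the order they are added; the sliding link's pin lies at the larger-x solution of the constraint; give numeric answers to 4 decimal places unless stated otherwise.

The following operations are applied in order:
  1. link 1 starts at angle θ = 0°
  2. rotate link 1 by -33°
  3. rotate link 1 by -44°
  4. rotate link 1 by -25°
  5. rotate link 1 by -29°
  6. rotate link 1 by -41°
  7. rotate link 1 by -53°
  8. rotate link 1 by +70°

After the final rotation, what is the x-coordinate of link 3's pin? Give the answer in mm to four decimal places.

geometry: r = 36 mm, L = 193 mm, e = 18 mm; θ starts at 0°
rotate link 1 by -33°: θ ← 0° -33° = -33°
rotate link 1 by -44°: θ ← -33° -44° = -77°
rotate link 1 by -25°: θ ← -77° -25° = -102°
rotate link 1 by -29°: θ ← -102° -29° = -131°
rotate link 1 by -41°: θ ← -131° -41° = -172°
rotate link 1 by -53°: θ ← -172° -53° = -225°
rotate link 1 by +70°: θ ← -225° +70° = -155°
crank pin P = (r cos θ, r sin θ) = (-32.627080, -15.214257)
h = r sin θ − e = -15.214257 − 18 = -33.214257
x = r cos θ + √(L² − h²) = -32.627080 + 190.120523 = 157.493442

157.4934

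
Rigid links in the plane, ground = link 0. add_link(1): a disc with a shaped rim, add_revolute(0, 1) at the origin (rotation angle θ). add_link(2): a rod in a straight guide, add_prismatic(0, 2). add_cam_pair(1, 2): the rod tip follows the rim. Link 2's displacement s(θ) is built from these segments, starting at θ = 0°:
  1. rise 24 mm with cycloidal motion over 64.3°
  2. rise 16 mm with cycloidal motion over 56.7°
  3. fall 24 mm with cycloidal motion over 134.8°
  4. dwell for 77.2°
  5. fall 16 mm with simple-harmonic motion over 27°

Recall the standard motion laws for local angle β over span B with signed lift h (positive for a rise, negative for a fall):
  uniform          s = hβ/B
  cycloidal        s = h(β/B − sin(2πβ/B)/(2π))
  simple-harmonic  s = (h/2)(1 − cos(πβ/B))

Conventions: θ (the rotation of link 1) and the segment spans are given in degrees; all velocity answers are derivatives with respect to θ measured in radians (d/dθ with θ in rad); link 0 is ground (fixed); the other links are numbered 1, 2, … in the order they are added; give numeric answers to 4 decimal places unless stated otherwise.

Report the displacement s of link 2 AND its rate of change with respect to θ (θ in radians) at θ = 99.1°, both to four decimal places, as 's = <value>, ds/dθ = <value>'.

segment 1 (0° to 64.3°, cycloidal, h = 24) is passed completely: s = 0.0000 + (24) = 24.0000
θ = 99.1° falls in segment 2 (64.3° to 121°, cycloidal, h = 16): β = 99.1 − 64.3 = 34.8°, B = 56.7°; Δs = 16·(0.6138 − sin(2π·0.6138)/(2π)) = 11.4891; s = 24.0000 + 11.4891 = 35.4891
velocity in seg [64.3°–121°] (cycloidal), θ in radians: β = 34.8° = 0.6074 rad, B = 56.7° = 0.9896 rad; ds/dθ = (h/B)(1 − cos(2πβ/B)) = (16/0.9896)(1 − cos(2π·0.6138)) = 28.379169 mm/rad

s = 35.4891, ds/dθ = 28.3792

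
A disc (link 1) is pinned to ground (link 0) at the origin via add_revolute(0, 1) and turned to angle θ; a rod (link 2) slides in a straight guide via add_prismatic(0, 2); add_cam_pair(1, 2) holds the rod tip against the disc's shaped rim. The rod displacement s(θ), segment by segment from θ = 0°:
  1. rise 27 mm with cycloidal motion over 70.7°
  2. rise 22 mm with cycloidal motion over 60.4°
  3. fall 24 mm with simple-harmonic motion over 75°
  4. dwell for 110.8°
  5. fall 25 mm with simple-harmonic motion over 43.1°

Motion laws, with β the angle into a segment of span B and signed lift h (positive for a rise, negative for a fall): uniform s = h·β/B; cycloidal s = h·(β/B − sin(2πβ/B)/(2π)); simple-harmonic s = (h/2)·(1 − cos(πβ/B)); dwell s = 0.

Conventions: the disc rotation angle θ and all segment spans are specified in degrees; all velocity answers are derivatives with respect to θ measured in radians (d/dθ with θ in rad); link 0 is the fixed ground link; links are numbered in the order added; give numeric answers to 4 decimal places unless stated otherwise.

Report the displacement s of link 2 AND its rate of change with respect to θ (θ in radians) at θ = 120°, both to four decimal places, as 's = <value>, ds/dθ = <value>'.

segment 1 (0° to 70.7°, cycloidal, h = 27) is passed completely: s = 0.0000 + (27) = 27.0000
θ = 120° falls in segment 2 (70.7° to 131.1°, cycloidal, h = 22): β = 120 − 70.7 = 49.3°, B = 60.4°; Δs = 22·(0.8162 − sin(2π·0.8162)/(2π)) = 21.1596; s = 27.0000 + 21.1596 = 48.1596
velocity in seg [70.7°–131.1°] (cycloidal), θ in radians: β = 49.3° = 0.8604 rad, B = 60.4° = 1.0542 rad; ds/dθ = (h/B)(1 − cos(2πβ/B)) = (22/1.0542)(1 − cos(2π·0.8162)) = 12.433925 mm/rad

s = 48.1596, ds/dθ = 12.4339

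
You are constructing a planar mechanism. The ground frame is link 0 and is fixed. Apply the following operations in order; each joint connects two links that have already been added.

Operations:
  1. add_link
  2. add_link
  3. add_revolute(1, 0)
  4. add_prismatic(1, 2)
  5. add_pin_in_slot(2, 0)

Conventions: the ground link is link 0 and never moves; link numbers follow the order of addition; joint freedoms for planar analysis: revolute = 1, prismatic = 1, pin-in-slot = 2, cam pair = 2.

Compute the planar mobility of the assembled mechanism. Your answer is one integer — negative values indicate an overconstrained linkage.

ground; <1,0,0>
#1 <2,0,0>
#2 <3,0,0>
R:1↔0 J1 <3,1,0>
P:1↔2 J1 <3,2,0>
PS:2↔0 J2 <3,2,1>
3×2 − 2×2 − 1×1 = 1

M = 1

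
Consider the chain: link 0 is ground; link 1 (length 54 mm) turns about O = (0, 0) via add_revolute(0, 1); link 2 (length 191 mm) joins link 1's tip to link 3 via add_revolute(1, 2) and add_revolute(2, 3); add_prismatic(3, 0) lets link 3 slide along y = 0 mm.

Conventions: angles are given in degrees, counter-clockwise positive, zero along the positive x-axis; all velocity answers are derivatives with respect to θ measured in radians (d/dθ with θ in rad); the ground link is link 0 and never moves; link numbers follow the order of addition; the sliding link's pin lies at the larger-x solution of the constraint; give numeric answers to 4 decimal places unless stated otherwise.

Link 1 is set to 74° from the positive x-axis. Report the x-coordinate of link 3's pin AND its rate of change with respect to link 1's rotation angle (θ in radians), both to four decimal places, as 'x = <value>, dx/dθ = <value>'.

geometry: r = 54 mm, L = 191 mm, e = 0 mm
crank pin P = (r cos θ, r sin θ) = (14.884417, 51.908132)
h = r sin θ − e = 51.908132 − 0 = 51.908132
x = r cos θ + √(L² − h²) = 14.884417 + 183.811169 = 198.695586
dx/dθ = −r sin θ − h·r cos θ/√(L² − h²) (θ in radians; h = 51.908132) = -56.111479

x = 198.6956, dx/dθ = -56.1115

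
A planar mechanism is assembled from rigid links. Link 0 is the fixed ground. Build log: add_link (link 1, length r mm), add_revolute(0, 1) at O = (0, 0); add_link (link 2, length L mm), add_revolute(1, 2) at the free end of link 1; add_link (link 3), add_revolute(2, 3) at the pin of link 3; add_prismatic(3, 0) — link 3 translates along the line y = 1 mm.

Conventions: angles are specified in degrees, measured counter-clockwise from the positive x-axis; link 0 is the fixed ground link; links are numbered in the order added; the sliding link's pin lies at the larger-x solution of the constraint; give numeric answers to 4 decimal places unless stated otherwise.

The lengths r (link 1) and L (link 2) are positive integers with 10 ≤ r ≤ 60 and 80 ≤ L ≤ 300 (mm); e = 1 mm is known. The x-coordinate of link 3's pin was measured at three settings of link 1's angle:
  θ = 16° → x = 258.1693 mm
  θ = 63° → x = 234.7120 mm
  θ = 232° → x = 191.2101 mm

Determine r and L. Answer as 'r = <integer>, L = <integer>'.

constraint per measurement: (x − r cos θ)² + (r sin θ − e)² = L²
subtracting the θ₁ and θ₂ equations cancels the r² and L² terms:
r = (x₁² − x₂²) / (2[(x₁cos θ₁ + e sin θ₁) − (x₂cos θ₂ + e sin θ₂)]) = 41.0000 → r = 41
L² = (x₁ − r cos θ₁)² + (r sin θ₁ − e)² = 47960.9879 → L = 219.0000 → L = 219
check at θ₃=232°: x = 191.2101 (printed 191.2101) ✓

r = 41, L = 219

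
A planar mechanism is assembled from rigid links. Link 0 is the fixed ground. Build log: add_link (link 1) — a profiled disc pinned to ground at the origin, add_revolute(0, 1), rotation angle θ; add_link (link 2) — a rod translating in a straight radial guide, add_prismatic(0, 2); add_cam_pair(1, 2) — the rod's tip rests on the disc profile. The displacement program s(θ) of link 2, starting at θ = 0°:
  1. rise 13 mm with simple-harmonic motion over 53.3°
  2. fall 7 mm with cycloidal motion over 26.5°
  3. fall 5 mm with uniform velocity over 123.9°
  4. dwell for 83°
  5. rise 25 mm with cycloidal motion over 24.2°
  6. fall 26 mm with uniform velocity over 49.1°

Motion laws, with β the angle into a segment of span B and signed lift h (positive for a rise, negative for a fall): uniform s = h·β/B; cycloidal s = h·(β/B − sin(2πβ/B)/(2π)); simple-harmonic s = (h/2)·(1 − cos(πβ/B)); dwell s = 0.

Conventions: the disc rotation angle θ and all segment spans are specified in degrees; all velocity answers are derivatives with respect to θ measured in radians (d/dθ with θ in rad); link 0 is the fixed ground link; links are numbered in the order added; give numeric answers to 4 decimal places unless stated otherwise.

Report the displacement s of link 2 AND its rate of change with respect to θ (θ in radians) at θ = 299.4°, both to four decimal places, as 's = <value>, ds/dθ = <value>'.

seg 1 [0°–53.3°] simple-harmonic, h=13: full span → s += 13 → s = 13.0000
seg 2 [53.3°–79.8°] cycloidal, h=-7: full span → s += -7 → s = 6.0000
seg 3 [79.8°–203.7°] uniform, h=-5: full span → s += -5 → s = 1.0000
seg 4 [203.7°–286.7°] dwell: s stays 1.0000
seg 5 [286.7°–310.9°] cycloidal, h=25: θ=299.4° here. β=12.7, B=24.2. 25·(0.5248 − sin(2π·0.5248)/(2π)) = 13.7372 → s = 14.7372
velocity in seg [286.7°–310.9°] (cycloidal), θ in radians: β = 12.7° = 0.2217 rad, B = 24.2° = 0.4224 rad; ds/dθ = (h/B)(1 − cos(2πβ/B)) = (25/0.4224)(1 − cos(2π·0.5248)) = 117.662955 mm/rad

s = 14.7372, ds/dθ = 117.6630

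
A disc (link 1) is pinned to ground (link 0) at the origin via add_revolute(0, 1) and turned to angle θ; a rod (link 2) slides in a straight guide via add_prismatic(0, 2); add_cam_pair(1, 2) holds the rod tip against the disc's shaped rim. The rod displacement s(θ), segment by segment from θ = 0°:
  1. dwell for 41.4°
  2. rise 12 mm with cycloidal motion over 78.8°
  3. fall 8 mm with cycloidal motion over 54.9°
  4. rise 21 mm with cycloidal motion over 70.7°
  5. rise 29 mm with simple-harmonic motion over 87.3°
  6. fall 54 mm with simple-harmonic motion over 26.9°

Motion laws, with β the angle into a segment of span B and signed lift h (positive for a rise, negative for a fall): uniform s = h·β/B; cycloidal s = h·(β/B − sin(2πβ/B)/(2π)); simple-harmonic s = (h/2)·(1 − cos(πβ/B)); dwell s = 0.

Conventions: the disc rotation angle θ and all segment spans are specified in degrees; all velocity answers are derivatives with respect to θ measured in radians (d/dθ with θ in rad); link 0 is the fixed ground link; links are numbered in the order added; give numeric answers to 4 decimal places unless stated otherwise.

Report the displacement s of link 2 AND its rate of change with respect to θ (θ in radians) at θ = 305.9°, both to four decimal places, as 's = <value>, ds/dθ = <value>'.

segment 1 (0° to 41.4°, dwell): s unchanged at 0.0000
segment 2 (41.4° to 120.2°, cycloidal, h = 12) is passed completely: s = 0.0000 + (12) = 12.0000
segment 3 (120.2° to 175.1°, cycloidal, h = -8) is passed completely: s = 12.0000 + (-8) = 4.0000
segment 4 (175.1° to 245.8°, cycloidal, h = 21) is passed completely: s = 4.0000 + (21) = 25.0000
θ = 305.9° falls in segment 5 (245.8° to 333.1°, simple-harmonic, h = 29): β = 305.9 − 245.8 = 60.1°, B = 87.3°; Δs = 29/2·(1 − cos(π·0.6884)) = 22.5910; s = 25.0000 + 22.5910 = 47.5910
velocity in seg [245.8°–333.1°] (simple-harmonic), θ in radians: β = 60.1° = 1.0489 rad, B = 87.3° = 1.5237 rad; ds/dθ = (πh/(2B)) sin(πβ/B) = (π·29/(2·1.5237)) sin(π·0.6884) = 24.809699 mm/rad

s = 47.5910, ds/dθ = 24.8097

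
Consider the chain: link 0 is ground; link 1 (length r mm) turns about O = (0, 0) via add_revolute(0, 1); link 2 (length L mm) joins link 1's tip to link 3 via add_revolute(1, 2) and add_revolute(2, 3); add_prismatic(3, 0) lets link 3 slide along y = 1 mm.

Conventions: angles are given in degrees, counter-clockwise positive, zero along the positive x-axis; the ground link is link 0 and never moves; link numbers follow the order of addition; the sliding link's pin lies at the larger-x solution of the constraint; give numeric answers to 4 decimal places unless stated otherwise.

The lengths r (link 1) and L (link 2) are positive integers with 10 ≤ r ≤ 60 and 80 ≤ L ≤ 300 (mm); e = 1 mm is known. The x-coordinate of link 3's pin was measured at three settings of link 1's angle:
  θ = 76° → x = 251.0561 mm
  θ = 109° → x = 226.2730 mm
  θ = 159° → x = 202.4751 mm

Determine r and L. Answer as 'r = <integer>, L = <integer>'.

constraint per measurement: (x − r cos θ)² + (r sin θ − e)² = L²
subtracting the θ₁ and θ₂ equations cancels the r² and L² terms:
r = (x₁² − x₂²) / (2[(x₁cos θ₁ + e sin θ₁) − (x₂cos θ₂ + e sin θ₂)]) = 44.0001 → r = 44
L² = (x₁ − r cos θ₁)² + (r sin θ₁ − e)² = 59536.0142 → L = 244.0000 → L = 244
check at θ₃=159°: x = 202.4751 (printed 202.4751) ✓

r = 44, L = 244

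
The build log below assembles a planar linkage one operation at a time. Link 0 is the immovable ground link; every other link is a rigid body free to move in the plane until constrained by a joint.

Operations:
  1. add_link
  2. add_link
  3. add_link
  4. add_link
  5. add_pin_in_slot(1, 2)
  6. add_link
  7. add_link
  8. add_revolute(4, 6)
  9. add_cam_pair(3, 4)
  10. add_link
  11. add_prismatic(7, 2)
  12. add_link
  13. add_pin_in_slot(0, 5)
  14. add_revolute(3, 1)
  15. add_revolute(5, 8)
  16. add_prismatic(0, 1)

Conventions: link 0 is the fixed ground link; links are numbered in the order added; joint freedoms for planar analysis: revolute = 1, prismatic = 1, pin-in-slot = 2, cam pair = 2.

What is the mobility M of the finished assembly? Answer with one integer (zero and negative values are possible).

L=1 J1=0 J2=0
add link → L=2 J1=0 J2=0
add link → L=3 J1=0 J2=0
add link → L=4 J1=0 J2=0
add link → L=5 J1=0 J2=0
PS@1,2 dof=2 J2 → L=5 J1=0 J2=1
add link → L=6 J1=0 J2=1
add link → L=7 J1=0 J2=1
R@4,6 dof=1 J1 → L=7 J1=1 J2=1
C@3,4 dof=2 J2 → L=7 J1=1 J2=2
add link → L=8 J1=1 J2=2
P@7,2 dof=1 J1 → L=8 J1=2 J2=2
add link → L=9 J1=2 J2=2
PS@0,5 dof=2 J2 → L=9 J1=2 J2=3
R@3,1 dof=1 J1 → L=9 J1=3 J2=3
R@5,8 dof=1 J1 → L=9 J1=4 J2=3
P@0,1 dof=1 J1 → L=9 J1=5 J2=3
M=3(L−1)−2J1−J2=3·8−2·5−3=11

M = 11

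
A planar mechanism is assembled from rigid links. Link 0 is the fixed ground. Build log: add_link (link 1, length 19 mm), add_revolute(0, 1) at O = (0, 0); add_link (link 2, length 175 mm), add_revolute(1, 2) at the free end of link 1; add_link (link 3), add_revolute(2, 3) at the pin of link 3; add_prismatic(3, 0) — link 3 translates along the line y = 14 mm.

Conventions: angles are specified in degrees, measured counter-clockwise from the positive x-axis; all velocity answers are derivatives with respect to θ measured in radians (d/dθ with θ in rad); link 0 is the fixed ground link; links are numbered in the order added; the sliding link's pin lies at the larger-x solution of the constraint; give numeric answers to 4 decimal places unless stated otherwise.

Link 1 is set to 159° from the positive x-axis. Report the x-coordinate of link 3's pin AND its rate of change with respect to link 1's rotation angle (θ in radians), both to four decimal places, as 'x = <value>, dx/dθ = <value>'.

geometry: r = 19 mm, L = 175 mm, e = 14 mm
crank pin P = (r cos θ, r sin θ) = (-17.738028, 6.808991)
h = r sin θ − e = 6.808991 − 14 = -7.191009
x = r cos θ + √(L² − h²) = -17.738028 + 174.852193 = 157.114165
dx/dθ = −r sin θ − h·r cos θ/√(L² − h²) (θ in radians; h = -7.191009) = -7.538489

x = 157.1142, dx/dθ = -7.5385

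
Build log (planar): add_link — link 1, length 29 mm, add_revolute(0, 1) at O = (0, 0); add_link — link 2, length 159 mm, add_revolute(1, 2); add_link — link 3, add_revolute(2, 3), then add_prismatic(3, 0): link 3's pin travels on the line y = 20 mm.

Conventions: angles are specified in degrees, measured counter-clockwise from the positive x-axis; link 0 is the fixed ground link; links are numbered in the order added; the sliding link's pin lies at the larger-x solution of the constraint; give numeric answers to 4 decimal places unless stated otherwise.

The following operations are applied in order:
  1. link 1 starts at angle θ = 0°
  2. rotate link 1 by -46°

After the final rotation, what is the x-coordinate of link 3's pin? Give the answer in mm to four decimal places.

geometry: r = 29 mm, L = 159 mm, e = 20 mm; θ starts at 0°
rotate link 1 by -46°: θ ← 0° -46° = -46°
crank pin P = (r cos θ, r sin θ) = (20.145093, -20.860854)
h = r sin θ − e = -20.860854 − 20 = -40.860854
x = r cos θ + √(L² − h²) = 20.145093 + 153.659984 = 173.805076

173.8051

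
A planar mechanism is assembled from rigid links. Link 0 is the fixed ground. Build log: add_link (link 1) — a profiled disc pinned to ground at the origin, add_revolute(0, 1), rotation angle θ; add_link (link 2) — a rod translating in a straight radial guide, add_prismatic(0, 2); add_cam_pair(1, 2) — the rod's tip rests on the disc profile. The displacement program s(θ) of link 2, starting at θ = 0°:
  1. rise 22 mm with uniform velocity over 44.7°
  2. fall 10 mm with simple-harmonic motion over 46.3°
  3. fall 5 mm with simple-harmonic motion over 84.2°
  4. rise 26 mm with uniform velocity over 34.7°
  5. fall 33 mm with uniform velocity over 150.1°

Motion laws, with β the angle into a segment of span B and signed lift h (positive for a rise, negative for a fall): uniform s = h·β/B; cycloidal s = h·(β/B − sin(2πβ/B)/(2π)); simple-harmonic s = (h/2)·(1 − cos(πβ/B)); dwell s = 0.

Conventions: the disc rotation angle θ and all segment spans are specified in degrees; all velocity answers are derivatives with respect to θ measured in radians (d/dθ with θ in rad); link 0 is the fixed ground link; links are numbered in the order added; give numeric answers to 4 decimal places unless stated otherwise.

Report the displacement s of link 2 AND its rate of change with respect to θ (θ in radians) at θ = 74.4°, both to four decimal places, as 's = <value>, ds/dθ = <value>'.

seg 1 [0°–44.7°] uniform, h=22: full span → s += 22 → s = 22.0000
seg 2 [44.7°–91°] simple-harmonic, h=-10: θ=74.4° here. β=29.7, B=46.3. -10/2·(1 − cos(π·0.6415)) = -7.1497 → s = 14.8503
velocity in seg [44.7°–91°] (simple-harmonic), θ in radians: β = 29.7° = 0.5184 rad, B = 46.3° = 0.8081 rad; ds/dθ = (πh/(2B)) sin(πβ/B) = (π·(-10)/(2·0.8081)) sin(π·0.6415) = -17.550056 mm/rad

s = 14.8503, ds/dθ = -17.5501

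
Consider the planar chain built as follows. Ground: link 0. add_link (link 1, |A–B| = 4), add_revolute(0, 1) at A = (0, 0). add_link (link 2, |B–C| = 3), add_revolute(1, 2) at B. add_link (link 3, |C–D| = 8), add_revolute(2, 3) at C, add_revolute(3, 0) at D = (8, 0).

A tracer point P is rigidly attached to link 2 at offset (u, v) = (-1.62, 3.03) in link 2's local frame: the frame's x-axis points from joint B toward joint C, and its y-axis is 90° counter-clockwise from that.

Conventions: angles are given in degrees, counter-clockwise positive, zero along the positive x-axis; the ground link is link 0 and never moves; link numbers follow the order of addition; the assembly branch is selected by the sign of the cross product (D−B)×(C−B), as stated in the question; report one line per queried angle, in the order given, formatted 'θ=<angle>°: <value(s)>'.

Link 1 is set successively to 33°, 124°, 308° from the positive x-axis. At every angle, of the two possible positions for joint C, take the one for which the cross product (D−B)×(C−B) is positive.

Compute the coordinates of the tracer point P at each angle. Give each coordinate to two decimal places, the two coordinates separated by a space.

A=(0,0), D=(8.00,0)
θ=33°: B = A + 4.00·(cos33°, sin33°) = (3.3547, 2.1786)
θ=33°: |BD| = 5.1308
θ=33°: circle(B,3.00) ∩ circle(D,8.00): a=-2.7944, h=1.0915
θ=33°:   candidates: C₊=(1.2882,4.3533) cross=5.600; C₋=(0.3612,2.3768) cross=-5.600
θ=33°:   branch + wants cross > 0 → take C=(1.2882,4.3533) (cross=5.600)
θ=33°: ex = (C−B)/|BC| = (-0.6888,0.7249); ey = (-0.7249,-0.6888)
θ=33°: P = B + -1.62·ex + 3.03·ey = (2.2741,-1.0830)
θ=124°: B = A + 4.00·(cos124°, sin124°) = (-2.2368, 3.3162)
θ=124°: |BD| = 10.7605
θ=124°: circle(B,3.00) ∩ circle(D,8.00): a=2.8246, h=1.0107
θ=124°:   candidates: C₊=(0.7618,3.4072) cross=10.876; C₋=(0.1389,1.4841) cross=-10.876
θ=124°:   branch + wants cross > 0 → take C=(0.7618,3.4072) (cross=10.876)
θ=124°: ex = (C−B)/|BC| = (0.9995,0.0304); ey = (-0.0304,0.9995)
θ=124°: P = B + -1.62·ex + 3.03·ey = (-3.9480,6.2956)
θ=308°: B = A + 4.00·(cos308°, sin308°) = (2.4626, -3.1520)
θ=308°: |BD| = 6.3716
θ=308°: circle(B,3.00) ∩ circle(D,8.00): a=-1.1302, h=2.7790
θ=308°:   candidates: C₊=(0.1057,-1.2960) cross=17.707; C₋=(2.8552,-6.1263) cross=-17.707
θ=308°:   branch + wants cross > 0 → take C=(0.1057,-1.2960) (cross=17.707)
θ=308°: ex = (C−B)/|BC| = (-0.7857,0.6187); ey = (-0.6187,-0.7857)
θ=308°: P = B + -1.62·ex + 3.03·ey = (1.8609,-6.5348)

θ=33°: 2.27 -1.08
θ=124°: -3.95 6.30
θ=308°: 1.86 -6.53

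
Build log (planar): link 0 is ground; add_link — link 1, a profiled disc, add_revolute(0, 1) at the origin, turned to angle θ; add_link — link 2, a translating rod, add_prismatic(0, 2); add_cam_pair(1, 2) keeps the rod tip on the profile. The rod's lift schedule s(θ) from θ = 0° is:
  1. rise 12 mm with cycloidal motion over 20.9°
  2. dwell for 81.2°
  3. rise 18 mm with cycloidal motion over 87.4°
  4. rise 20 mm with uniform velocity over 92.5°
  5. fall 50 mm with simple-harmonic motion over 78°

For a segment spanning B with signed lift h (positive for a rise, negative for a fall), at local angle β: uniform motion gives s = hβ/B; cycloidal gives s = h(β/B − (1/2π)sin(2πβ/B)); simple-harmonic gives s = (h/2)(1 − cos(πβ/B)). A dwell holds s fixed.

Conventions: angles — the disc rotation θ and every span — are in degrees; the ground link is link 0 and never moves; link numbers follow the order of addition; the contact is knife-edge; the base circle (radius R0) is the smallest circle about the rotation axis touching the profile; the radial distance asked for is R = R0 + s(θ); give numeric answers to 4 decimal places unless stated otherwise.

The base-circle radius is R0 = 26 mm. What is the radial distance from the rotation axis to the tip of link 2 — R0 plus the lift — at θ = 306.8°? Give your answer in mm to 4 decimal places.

seg 1 [0°–20.9°] cycloidal, h=12: full span → s += 12 → s = 12.0000
seg 2 [20.9°–102.1°] dwell: s stays 12.0000
seg 3 [102.1°–189.5°] cycloidal, h=18: full span → s += 18 → s = 30.0000
seg 4 [189.5°–282°] uniform, h=20: full span → s += 20 → s = 50.0000
seg 5 [282°–360°] simple-harmonic, h=-50: θ=306.8° here. β=24.8, B=78. -50/2·(1 − cos(π·0.3179)) = -11.4686 → s = 38.5314
R = R0 + s = 26 + 38.5314 = 64.5314

64.5314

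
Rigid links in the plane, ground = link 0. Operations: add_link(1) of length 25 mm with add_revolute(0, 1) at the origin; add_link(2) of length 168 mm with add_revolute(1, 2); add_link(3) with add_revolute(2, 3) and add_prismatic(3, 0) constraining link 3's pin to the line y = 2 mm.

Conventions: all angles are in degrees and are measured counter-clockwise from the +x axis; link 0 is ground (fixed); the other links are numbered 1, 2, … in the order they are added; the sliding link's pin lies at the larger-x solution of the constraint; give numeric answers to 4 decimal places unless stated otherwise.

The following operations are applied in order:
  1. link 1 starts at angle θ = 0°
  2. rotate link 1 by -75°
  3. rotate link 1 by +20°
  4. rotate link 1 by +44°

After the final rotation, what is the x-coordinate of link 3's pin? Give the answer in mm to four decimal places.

geometry: r = 25 mm, L = 168 mm, e = 2 mm; θ starts at 0°
rotate link 1 by -75°: θ ← 0° -75° = -75°
rotate link 1 by +20°: θ ← -75° +20° = -55°
rotate link 1 by +44°: θ ← -55° +44° = -11°
crank pin P = (r cos θ, r sin θ) = (24.540680, -4.770225)
h = r sin θ − e = -4.770225 − 2 = -6.770225
x = r cos θ + √(L² − h²) = 24.540680 + 167.863528 = 192.404208

192.4042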